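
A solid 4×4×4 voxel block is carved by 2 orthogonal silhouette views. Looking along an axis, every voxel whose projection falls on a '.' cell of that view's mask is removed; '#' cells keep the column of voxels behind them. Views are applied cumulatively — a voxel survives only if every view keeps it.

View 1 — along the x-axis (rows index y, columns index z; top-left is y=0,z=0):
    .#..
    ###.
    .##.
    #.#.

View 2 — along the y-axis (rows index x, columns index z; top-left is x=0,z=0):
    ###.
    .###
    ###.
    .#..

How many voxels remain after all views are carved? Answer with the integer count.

voxel count = 25

before carving: 64 voxels (4×4×4)
V1 x: intersect with YZ mask (8 set) -- 32 left
V2 y: intersect with XZ mask (10 set) -- 25 left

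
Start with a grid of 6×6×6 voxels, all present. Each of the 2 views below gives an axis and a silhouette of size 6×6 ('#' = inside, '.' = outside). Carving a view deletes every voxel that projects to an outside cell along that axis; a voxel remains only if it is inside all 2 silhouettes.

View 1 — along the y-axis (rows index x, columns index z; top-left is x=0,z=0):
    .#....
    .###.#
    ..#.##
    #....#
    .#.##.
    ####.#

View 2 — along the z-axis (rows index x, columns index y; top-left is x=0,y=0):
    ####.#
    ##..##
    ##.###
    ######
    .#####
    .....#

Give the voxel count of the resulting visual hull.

full grid |V| = 216
  1. axis=1 (XZ plane), |mask|=18  ⇒  voxels=108
  2. axis=2 (XY plane), |mask|=26  ⇒  voxels=68

|visual hull| = 68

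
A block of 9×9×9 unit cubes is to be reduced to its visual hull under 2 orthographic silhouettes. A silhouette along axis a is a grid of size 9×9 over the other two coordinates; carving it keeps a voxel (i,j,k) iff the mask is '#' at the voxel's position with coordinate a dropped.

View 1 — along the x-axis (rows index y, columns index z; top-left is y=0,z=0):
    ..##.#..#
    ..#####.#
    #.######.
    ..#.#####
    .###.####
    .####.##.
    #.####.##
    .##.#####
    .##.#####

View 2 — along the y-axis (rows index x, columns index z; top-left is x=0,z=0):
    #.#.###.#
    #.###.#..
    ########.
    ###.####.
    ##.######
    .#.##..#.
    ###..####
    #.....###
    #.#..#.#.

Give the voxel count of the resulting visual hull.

|visual hull| = 330

initial block: 9^3 = 729
after view 1 [x-axis, 57 of 81 cells solid] → remaining = 513
after view 2 [y-axis, 53 of 81 cells solid] → remaining = 330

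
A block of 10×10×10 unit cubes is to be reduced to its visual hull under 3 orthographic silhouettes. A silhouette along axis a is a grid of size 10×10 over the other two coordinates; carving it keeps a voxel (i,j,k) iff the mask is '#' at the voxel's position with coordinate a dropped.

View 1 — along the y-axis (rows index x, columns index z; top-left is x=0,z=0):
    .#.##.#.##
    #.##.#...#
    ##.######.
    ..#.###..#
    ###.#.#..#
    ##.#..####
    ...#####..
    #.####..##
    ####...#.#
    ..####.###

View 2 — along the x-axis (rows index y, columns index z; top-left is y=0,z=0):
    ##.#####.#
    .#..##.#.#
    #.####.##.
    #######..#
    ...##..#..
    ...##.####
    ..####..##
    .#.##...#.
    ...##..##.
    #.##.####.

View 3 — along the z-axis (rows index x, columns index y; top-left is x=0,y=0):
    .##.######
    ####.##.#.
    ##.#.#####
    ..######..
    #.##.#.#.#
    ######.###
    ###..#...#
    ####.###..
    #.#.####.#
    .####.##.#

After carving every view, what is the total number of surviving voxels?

remaining voxels: 272

full grid |V| = 1000
step 1: project along y, AND mask (62/100) → |grid| = 620
step 2: project along x, AND mask (58/100) → |grid| = 368
step 3: project along z, AND mask (70/100) → |grid| = 272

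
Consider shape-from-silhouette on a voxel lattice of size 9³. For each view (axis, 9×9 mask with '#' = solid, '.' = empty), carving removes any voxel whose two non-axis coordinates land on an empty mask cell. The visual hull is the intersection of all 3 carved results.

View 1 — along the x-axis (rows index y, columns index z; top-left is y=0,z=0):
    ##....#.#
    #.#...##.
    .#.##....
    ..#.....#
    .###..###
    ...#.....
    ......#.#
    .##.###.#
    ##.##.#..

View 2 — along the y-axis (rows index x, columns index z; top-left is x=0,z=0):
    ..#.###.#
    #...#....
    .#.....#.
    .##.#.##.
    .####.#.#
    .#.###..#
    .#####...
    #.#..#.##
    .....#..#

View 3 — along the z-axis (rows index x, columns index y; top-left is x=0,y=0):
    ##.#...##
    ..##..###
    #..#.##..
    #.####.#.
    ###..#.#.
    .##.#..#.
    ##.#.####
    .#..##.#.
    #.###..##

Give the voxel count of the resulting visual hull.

before carving: 729 voxels (9×9×9)
carve view 1 (along x, YZ-mask fill 33/81): 297 voxels remain
carve view 2 (along y, XZ-mask fill 37/81): 135 voxels remain
carve view 3 (along z, XY-mask fill 46/81): 80 voxels remain

remaining voxels: 80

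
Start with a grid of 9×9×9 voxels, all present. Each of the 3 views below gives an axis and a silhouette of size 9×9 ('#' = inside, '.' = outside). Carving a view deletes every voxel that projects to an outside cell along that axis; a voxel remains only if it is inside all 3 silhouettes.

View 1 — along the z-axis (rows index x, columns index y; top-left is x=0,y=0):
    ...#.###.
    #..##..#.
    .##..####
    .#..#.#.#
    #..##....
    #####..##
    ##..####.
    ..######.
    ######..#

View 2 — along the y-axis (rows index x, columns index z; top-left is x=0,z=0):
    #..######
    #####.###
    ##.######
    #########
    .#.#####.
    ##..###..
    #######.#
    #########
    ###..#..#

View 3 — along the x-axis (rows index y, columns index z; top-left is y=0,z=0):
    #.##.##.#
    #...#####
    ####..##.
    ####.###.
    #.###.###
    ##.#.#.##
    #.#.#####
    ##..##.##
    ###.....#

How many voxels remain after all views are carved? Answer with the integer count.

232 voxels

start: 9×9×9 = 729 voxels
step 1: project along z, AND mask (47/81) → |grid| = 423
step 2: project along y, AND mask (65/81) → |grid| = 334
step 3: project along x, AND mask (55/81) → |grid| = 232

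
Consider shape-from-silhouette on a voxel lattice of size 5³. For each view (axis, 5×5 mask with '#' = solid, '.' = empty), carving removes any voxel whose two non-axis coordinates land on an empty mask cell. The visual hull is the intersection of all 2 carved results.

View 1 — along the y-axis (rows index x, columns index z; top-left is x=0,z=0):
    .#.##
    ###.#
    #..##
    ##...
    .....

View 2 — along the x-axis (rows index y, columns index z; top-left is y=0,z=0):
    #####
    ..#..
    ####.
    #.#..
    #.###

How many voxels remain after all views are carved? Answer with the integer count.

voxel count = 35

initial block: 5^3 = 125
carve view 1 (along y, XZ-mask fill 12/25): 60 voxels remain
carve view 2 (along x, YZ-mask fill 16/25): 35 voxels remain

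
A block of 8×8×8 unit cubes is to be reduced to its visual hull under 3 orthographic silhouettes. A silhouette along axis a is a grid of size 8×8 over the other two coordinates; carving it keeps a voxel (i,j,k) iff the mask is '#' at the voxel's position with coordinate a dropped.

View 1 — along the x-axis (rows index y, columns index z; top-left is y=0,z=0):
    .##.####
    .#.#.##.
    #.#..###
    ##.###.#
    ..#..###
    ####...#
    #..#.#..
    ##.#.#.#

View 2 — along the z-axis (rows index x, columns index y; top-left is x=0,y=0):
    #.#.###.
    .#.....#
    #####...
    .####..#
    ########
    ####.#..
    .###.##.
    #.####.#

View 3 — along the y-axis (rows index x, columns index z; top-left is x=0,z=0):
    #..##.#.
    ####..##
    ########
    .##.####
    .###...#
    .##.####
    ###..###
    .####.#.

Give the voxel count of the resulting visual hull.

133 voxels

full grid |V| = 512
[1] x-view keeps 38 columns → grid now 304
[2] z-view keeps 41 columns → grid now 199
[3] y-view keeps 45 columns → grid now 133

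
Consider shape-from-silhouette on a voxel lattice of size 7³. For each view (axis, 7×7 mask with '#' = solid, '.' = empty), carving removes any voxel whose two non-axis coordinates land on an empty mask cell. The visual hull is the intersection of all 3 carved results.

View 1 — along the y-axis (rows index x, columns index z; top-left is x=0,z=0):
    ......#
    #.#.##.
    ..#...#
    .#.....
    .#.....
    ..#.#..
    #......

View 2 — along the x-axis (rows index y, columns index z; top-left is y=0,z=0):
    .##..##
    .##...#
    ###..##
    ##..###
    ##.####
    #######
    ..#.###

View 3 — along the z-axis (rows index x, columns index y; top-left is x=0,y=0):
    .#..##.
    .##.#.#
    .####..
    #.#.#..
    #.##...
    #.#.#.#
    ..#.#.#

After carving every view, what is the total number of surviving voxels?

initial block: 7^3 = 343
carve view 1 (along y, XZ-mask fill 12/49): 84 voxels remain
carve view 2 (along x, YZ-mask fill 34/49): 63 voxels remain
carve view 3 (along z, XY-mask fill 24/49): 32 voxels remain

|visual hull| = 32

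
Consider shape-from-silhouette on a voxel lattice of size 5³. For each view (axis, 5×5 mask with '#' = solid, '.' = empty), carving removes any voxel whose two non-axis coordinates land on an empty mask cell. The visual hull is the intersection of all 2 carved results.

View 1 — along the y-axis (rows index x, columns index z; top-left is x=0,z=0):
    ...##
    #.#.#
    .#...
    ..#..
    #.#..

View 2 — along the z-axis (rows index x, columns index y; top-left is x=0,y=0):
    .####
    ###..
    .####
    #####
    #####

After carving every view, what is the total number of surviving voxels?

voxel count = 36

before carving: 125 voxels (5×5×5)
after view 1 [y-axis, 9 of 25 cells solid] → remaining = 45
after view 2 [z-axis, 21 of 25 cells solid] → remaining = 36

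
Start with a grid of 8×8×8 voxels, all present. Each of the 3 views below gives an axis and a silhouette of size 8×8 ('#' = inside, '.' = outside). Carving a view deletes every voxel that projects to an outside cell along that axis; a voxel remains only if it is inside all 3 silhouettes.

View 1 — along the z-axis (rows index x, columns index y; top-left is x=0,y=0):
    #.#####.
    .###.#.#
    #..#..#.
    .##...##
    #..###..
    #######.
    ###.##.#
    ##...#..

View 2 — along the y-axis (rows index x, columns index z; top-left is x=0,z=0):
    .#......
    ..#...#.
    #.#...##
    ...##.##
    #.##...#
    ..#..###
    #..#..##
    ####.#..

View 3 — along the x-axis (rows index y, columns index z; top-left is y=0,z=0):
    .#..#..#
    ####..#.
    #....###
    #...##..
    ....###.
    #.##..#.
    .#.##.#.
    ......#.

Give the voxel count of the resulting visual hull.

voxel count = 56

before carving: 512 voxels (8×8×8)
  1. axis=2 (XY plane), |mask|=38  ⇒  voxels=304
  2. axis=1 (XZ plane), |mask|=28  ⇒  voxels=127
  3. axis=0 (YZ plane), |mask|=27  ⇒  voxels=56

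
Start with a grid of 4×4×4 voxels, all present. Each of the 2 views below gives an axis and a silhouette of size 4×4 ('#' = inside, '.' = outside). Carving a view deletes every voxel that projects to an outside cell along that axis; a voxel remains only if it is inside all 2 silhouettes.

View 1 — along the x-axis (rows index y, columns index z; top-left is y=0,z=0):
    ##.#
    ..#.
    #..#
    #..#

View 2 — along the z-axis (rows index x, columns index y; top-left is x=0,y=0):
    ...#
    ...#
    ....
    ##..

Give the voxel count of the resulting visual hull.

before carving: 64 voxels (4×4×4)
step 1: project along x, AND mask (8/16) → |grid| = 32
step 2: project along z, AND mask (4/16) → |grid| = 8

|visual hull| = 8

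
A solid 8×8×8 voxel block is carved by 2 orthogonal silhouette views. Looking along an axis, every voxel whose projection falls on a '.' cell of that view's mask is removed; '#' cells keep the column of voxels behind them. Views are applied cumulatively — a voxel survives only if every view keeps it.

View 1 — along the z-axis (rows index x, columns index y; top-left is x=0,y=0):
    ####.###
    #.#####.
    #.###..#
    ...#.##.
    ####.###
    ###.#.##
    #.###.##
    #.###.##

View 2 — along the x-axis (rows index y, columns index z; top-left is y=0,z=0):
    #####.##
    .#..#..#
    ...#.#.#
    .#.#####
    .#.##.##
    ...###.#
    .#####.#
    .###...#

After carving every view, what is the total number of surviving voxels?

full grid |V| = 512
after view 1 [z-axis, 46 of 64 cells solid] → remaining = 368
after view 2 [x-axis, 38 of 64 cells solid] → remaining = 228

228 voxels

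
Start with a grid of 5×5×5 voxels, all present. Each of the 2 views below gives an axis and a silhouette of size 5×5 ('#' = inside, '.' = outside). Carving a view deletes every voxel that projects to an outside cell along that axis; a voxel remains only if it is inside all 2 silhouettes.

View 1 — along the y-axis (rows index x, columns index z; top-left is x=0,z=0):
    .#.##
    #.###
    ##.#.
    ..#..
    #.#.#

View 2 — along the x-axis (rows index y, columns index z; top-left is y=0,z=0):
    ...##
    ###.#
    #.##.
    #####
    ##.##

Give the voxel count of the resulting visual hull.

start: 5×5×5 = 125 voxels
after view 1 [y-axis, 14 of 25 cells solid] → remaining = 70
after view 2 [x-axis, 18 of 25 cells solid] → remaining = 51

51 voxels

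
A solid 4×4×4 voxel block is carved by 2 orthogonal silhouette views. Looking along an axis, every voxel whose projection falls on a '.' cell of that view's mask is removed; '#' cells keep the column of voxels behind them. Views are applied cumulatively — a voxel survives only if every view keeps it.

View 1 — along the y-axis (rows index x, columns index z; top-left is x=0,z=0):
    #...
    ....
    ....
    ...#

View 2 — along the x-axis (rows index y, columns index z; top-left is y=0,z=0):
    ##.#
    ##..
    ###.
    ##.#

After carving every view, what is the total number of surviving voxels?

full grid |V| = 64
  1. axis=1 (XZ plane), |mask|=2  ⇒  voxels=8
  2. axis=0 (YZ plane), |mask|=11  ⇒  voxels=6

voxel count = 6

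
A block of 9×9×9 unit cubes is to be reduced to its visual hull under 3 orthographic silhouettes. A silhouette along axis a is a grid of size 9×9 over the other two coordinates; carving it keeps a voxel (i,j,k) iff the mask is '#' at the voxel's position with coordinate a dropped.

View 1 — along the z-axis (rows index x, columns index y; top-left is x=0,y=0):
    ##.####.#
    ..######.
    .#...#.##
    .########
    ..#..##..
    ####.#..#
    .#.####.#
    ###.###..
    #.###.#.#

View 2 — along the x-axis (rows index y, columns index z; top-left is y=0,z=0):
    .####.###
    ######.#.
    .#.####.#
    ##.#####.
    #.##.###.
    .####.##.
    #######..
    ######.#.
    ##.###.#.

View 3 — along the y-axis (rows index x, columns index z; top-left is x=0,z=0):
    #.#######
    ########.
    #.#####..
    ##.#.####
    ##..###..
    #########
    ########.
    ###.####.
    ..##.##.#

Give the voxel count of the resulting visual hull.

before carving: 729 voxels (9×9×9)
[1] z-view keeps 52 columns → grid now 468
[2] x-view keeps 59 columns → grid now 338
[3] y-view keeps 63 columns → grid now 278

voxel count = 278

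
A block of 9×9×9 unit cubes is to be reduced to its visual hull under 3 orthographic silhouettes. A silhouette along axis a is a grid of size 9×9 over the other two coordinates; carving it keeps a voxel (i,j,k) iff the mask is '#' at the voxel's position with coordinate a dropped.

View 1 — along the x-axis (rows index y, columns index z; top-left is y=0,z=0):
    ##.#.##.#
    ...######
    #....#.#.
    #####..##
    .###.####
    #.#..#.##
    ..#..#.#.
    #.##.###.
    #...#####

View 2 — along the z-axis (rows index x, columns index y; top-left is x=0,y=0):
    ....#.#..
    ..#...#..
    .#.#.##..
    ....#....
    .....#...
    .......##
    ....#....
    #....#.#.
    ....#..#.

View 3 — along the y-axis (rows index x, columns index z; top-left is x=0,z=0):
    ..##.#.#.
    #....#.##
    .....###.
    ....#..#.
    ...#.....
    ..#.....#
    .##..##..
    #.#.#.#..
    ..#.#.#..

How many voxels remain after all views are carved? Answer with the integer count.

38 voxels

before carving: 729 voxels (9×9×9)
[1] x-view keeps 49 columns → grid now 441
[2] z-view keeps 18 columns → grid now 98
[3] y-view keeps 27 columns → grid now 38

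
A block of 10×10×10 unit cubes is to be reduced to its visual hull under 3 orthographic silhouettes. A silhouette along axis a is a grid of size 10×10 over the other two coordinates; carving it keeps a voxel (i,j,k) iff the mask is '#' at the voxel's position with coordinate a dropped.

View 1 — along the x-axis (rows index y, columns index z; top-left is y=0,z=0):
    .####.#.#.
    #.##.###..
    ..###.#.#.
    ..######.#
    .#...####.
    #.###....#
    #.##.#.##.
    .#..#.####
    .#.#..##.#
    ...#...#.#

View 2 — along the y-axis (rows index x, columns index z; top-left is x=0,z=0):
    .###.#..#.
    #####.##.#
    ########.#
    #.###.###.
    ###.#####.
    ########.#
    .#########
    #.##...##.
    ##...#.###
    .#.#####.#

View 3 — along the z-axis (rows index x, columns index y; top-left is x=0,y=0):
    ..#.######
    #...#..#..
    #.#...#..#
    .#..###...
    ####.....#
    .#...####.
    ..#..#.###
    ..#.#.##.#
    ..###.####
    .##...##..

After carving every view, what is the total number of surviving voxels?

183 voxels

before carving: 1000 voxels (10×10×10)
carve view 1 (along x, YZ-mask fill 54/100): 540 voxels remain
carve view 2 (along y, XZ-mask fill 73/100): 400 voxels remain
carve view 3 (along z, XY-mask fill 49/100): 183 voxels remain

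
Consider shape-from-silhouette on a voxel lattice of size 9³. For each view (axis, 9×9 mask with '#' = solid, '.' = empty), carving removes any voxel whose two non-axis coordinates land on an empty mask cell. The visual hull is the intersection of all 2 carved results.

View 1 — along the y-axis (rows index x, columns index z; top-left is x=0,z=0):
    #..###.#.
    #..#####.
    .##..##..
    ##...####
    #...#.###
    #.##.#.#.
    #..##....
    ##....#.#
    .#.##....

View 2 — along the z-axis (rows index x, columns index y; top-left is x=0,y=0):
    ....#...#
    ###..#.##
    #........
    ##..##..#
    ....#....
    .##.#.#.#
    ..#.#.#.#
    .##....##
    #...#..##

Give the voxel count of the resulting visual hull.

before carving: 729 voxels (9×9×9)
carve view 1 (along y, XZ-mask fill 41/81): 369 voxels remain
carve view 2 (along z, XY-mask fill 32/81): 150 voxels remain

remaining voxels: 150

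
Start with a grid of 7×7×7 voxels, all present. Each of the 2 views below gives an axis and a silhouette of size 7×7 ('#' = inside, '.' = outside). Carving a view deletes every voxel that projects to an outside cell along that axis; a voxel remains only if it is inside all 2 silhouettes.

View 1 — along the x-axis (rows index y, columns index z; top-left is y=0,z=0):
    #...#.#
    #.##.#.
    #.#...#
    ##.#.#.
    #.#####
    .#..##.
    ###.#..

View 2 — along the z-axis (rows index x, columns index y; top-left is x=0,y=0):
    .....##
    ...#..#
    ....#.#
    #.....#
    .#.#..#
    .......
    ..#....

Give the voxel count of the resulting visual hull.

|visual hull| = 47

full grid |V| = 343
carve view 1 (along x, YZ-mask fill 27/49): 189 voxels remain
carve view 2 (along z, XY-mask fill 12/49): 47 voxels remain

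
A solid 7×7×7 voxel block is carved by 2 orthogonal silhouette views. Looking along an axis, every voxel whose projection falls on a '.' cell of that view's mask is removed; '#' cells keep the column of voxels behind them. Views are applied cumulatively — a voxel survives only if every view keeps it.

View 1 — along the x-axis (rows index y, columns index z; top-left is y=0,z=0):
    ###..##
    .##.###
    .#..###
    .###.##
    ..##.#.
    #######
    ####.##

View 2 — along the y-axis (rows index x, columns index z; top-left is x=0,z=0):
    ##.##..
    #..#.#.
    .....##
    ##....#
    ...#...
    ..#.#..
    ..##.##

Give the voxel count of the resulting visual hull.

full grid |V| = 343
[1] x-view keeps 35 columns → grid now 245
[2] y-view keeps 19 columns → grid now 94

remaining voxels: 94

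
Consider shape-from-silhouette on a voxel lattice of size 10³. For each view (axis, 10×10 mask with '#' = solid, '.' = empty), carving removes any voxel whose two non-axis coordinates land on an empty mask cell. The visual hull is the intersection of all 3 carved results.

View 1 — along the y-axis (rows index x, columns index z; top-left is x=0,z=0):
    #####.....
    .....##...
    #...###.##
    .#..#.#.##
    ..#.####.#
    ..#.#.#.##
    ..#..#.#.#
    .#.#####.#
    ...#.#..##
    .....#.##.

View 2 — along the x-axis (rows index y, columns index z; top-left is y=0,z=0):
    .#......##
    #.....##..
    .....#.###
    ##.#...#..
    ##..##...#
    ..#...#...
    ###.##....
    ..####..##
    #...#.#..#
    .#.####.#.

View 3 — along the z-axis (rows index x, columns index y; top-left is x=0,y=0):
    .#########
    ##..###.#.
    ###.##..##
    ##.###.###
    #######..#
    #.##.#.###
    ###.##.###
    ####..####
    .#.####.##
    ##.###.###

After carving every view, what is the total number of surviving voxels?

before carving: 1000 voxels (10×10×10)
carve view 1 (along y, XZ-mask fill 47/100): 470 voxels remain
carve view 2 (along x, YZ-mask fill 42/100): 202 voxels remain
carve view 3 (along z, XY-mask fill 76/100): 152 voxels remain

remaining voxels: 152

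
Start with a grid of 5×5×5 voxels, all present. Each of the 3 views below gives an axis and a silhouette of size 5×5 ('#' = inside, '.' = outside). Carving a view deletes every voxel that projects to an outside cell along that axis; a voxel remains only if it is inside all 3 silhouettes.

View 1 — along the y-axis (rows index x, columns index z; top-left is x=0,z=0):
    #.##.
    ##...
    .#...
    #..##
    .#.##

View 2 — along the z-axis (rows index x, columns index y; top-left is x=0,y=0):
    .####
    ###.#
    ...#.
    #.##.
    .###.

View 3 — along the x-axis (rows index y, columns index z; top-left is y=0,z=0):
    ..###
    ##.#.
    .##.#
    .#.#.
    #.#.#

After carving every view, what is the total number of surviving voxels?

21 voxels

start: 5×5×5 = 125 voxels
[1] y-view keeps 12 columns → grid now 60
[2] z-view keeps 15 columns → grid now 39
[3] x-view keeps 14 columns → grid now 21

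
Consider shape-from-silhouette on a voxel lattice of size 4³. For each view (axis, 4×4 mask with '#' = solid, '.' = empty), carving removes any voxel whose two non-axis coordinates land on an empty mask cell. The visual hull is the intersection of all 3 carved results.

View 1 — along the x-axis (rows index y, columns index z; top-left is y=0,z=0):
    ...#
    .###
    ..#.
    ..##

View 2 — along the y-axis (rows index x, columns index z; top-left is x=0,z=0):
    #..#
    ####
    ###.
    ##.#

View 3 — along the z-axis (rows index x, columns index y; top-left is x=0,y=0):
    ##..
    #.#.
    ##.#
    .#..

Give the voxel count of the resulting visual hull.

remaining voxels: 9

initial block: 4^3 = 64
carve view 1 (along x, YZ-mask fill 7/16): 28 voxels remain
carve view 2 (along y, XZ-mask fill 12/16): 18 voxels remain
carve view 3 (along z, XY-mask fill 8/16): 9 voxels remain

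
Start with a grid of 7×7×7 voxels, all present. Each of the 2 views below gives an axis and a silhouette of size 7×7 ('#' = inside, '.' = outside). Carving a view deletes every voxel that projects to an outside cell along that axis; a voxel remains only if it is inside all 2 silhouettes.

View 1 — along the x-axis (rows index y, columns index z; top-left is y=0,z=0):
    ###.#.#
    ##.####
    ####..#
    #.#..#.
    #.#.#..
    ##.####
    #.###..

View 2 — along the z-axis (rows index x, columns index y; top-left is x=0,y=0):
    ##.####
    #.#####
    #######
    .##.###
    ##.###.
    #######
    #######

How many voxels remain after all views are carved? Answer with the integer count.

196 voxels

start: 7×7×7 = 343 voxels
step 1: project along x, AND mask (32/49) → |grid| = 224
step 2: project along z, AND mask (43/49) → |grid| = 196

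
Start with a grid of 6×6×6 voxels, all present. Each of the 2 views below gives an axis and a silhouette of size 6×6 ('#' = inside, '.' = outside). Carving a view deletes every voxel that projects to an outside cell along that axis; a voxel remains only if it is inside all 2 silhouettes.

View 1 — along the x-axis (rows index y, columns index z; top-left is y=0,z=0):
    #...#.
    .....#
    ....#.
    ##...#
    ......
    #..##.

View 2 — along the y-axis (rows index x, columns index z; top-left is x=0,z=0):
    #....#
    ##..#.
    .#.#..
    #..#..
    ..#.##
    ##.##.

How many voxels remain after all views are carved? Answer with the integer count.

remaining voxels: 31

start: 6×6×6 = 216 voxels
  1. axis=0 (YZ plane), |mask|=10  ⇒  voxels=60
  2. axis=1 (XZ plane), |mask|=16  ⇒  voxels=31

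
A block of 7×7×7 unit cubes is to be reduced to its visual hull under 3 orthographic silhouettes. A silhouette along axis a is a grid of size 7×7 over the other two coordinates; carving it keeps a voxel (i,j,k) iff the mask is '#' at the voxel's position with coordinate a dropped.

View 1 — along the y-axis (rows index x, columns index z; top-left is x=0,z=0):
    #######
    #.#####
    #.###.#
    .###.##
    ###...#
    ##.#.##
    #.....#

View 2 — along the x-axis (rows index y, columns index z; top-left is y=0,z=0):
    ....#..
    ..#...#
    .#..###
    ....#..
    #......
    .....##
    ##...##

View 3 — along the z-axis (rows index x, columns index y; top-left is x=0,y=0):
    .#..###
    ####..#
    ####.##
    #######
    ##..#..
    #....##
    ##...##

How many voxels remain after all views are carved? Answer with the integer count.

remaining voxels: 51

full grid |V| = 343
step 1: project along y, AND mask (34/49) → |grid| = 238
step 2: project along x, AND mask (15/49) → |grid| = 74
step 3: project along z, AND mask (32/49) → |grid| = 51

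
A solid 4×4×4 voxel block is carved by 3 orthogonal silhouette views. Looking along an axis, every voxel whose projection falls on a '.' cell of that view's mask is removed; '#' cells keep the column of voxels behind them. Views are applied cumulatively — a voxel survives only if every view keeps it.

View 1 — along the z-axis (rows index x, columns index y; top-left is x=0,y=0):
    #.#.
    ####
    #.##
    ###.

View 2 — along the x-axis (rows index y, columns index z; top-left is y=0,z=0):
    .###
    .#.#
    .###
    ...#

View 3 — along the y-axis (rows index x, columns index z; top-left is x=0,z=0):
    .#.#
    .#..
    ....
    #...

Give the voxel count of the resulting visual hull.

7 voxels

full grid |V| = 64
[1] z-view keeps 12 columns → grid now 48
[2] x-view keeps 9 columns → grid now 30
[3] y-view keeps 4 columns → grid now 7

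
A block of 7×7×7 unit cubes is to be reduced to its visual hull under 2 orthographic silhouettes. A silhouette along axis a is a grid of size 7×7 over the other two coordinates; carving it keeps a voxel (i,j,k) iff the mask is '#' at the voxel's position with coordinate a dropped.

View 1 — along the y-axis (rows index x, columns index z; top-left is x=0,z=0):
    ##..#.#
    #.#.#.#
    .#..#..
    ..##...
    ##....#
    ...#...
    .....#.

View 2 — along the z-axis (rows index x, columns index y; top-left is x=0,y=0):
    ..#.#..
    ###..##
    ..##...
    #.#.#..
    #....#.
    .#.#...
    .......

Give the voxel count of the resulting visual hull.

full grid |V| = 343
carve view 1 (along y, XZ-mask fill 17/49): 119 voxels remain
carve view 2 (along z, XY-mask fill 16/49): 46 voxels remain

|visual hull| = 46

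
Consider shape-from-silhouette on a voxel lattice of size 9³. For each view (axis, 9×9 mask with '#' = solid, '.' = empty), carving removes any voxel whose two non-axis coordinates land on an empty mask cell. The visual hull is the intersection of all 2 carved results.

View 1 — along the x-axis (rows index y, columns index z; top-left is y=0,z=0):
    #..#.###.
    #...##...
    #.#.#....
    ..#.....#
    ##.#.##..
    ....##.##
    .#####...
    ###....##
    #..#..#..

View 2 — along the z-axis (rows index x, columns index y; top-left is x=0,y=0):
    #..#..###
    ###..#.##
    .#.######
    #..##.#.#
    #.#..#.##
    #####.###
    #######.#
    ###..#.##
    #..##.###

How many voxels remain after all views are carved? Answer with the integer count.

219 voxels

full grid |V| = 729
after view 1 [x-axis, 35 of 81 cells solid] → remaining = 315
after view 2 [z-axis, 56 of 81 cells solid] → remaining = 219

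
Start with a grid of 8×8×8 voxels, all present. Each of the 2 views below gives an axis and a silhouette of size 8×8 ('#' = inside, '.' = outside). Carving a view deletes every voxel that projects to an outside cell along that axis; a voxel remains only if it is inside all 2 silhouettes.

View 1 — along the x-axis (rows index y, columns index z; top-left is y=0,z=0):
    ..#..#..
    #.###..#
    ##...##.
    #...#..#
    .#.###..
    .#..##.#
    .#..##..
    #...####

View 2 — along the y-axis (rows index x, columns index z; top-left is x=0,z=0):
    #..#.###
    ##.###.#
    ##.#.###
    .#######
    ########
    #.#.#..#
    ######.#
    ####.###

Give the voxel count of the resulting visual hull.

remaining voxels: 190

full grid |V| = 512
carve view 1 (along x, YZ-mask fill 30/64): 240 voxels remain
carve view 2 (along y, XZ-mask fill 50/64): 190 voxels remain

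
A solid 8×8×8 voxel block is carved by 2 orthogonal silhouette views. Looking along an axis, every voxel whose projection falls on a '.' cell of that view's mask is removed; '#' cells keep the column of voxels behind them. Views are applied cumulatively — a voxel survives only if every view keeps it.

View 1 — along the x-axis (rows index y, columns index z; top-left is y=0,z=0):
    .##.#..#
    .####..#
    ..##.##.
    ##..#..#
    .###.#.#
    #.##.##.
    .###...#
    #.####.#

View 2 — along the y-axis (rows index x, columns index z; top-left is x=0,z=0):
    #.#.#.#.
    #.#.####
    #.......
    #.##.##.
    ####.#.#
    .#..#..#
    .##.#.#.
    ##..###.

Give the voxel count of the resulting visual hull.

initial block: 8^3 = 512
step 1: project along x, AND mask (37/64) → |grid| = 296
step 2: project along y, AND mask (34/64) → |grid| = 149

voxel count = 149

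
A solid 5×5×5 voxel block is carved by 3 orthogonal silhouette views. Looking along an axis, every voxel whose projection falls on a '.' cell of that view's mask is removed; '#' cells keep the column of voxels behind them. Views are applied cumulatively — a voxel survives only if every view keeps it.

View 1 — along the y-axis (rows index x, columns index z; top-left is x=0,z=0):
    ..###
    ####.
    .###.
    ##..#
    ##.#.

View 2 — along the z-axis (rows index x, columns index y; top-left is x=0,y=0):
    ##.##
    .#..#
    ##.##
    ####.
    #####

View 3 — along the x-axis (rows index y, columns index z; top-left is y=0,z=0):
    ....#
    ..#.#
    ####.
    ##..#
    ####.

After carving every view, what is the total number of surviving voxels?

|visual hull| = 31

initial block: 5^3 = 125
  1. axis=1 (XZ plane), |mask|=16  ⇒  voxels=80
  2. axis=2 (XY plane), |mask|=19  ⇒  voxels=59
  3. axis=0 (YZ plane), |mask|=14  ⇒  voxels=31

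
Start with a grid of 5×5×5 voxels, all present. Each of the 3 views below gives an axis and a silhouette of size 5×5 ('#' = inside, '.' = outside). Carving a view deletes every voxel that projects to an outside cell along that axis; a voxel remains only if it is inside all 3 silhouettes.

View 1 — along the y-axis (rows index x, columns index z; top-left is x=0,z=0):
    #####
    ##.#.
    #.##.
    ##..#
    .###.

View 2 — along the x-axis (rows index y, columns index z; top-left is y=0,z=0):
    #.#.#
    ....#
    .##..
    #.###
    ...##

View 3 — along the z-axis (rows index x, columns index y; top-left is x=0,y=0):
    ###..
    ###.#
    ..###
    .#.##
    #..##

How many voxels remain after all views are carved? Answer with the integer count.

before carving: 125 voxels (5×5×5)
step 1: project along y, AND mask (17/25) → |grid| = 85
step 2: project along x, AND mask (12/25) → |grid| = 37
step 3: project along z, AND mask (16/25) → |grid| = 22

voxel count = 22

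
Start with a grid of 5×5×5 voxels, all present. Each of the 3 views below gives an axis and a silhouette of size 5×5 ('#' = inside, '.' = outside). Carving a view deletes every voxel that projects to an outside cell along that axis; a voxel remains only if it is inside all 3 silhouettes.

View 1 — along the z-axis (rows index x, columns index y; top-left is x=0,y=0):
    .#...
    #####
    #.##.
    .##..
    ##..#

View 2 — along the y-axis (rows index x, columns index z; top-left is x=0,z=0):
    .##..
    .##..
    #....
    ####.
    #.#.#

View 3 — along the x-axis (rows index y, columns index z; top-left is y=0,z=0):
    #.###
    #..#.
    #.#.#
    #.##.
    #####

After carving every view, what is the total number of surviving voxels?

|visual hull| = 19

before carving: 125 voxels (5×5×5)
carve view 1 (along z, XY-mask fill 14/25): 70 voxels remain
carve view 2 (along y, XZ-mask fill 12/25): 32 voxels remain
carve view 3 (along x, YZ-mask fill 17/25): 19 voxels remain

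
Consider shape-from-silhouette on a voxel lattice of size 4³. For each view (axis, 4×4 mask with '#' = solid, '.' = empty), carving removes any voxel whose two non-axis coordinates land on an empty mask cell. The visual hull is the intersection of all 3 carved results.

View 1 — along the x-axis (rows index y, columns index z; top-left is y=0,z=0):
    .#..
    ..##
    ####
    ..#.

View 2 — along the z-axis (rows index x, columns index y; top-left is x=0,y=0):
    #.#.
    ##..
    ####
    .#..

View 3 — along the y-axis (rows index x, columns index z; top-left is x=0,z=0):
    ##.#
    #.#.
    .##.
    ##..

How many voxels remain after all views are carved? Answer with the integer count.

initial block: 4^3 = 64
[1] x-view keeps 8 columns → grid now 32
[2] z-view keeps 9 columns → grid now 18
[3] y-view keeps 9 columns → grid now 10

|visual hull| = 10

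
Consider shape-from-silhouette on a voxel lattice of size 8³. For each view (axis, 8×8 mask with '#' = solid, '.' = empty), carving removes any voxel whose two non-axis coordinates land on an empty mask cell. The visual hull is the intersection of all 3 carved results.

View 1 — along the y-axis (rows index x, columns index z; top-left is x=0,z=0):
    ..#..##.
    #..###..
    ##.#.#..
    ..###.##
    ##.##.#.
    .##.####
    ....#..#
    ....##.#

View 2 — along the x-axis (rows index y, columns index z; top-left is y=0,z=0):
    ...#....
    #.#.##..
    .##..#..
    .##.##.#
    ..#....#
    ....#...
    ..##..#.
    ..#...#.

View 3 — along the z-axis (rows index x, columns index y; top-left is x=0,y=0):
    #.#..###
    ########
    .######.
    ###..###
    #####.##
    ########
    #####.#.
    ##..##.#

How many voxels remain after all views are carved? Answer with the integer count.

before carving: 512 voxels (8×8×8)
  1. axis=1 (XZ plane), |mask|=32  ⇒  voxels=256
  2. axis=0 (YZ plane), |mask|=21  ⇒  voxels=84
  3. axis=2 (XY plane), |mask|=51  ⇒  voxels=67

67 voxels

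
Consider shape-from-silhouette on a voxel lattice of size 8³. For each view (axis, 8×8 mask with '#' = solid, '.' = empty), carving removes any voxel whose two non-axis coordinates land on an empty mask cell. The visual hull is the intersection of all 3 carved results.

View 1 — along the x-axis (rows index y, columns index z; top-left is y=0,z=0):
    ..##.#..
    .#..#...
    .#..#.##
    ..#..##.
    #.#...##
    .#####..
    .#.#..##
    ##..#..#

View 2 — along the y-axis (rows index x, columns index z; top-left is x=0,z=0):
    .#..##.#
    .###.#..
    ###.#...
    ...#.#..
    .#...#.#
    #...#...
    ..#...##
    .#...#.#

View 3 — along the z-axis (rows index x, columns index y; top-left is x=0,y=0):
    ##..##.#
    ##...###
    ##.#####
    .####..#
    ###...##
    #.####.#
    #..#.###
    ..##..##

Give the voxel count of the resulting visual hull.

start: 8×8×8 = 512 voxels
V1 x: intersect with YZ mask (29 set) -- 232 left
V2 y: intersect with XZ mask (25 set) -- 94 left
V3 z: intersect with XY mask (42 set) -- 62 left

remaining voxels: 62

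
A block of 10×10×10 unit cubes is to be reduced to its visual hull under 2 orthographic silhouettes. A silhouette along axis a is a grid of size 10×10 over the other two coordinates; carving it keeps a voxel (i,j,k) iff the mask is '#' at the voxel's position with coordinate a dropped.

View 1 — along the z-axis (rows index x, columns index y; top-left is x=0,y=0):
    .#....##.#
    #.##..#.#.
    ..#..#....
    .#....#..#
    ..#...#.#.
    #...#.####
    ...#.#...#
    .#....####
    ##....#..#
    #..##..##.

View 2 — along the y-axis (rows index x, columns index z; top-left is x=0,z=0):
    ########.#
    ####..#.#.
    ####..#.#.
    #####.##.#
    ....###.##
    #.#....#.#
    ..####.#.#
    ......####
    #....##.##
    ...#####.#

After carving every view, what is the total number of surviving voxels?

|visual hull| = 229

full grid |V| = 1000
V1 z: intersect with XY mask (40 set) -- 400 left
V2 y: intersect with XZ mask (59 set) -- 229 left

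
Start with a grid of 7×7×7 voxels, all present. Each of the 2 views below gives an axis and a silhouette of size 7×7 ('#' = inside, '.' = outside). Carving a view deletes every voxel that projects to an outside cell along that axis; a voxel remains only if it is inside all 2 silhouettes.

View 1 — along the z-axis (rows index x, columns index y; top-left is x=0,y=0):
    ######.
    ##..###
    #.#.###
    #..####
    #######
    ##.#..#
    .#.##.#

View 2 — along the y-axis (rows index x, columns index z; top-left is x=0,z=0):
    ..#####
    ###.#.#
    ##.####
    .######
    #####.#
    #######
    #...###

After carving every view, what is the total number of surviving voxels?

voxel count = 201

start: 7×7×7 = 343 voxels
V1 z: intersect with XY mask (36 set) -- 252 left
V2 y: intersect with XZ mask (39 set) -- 201 left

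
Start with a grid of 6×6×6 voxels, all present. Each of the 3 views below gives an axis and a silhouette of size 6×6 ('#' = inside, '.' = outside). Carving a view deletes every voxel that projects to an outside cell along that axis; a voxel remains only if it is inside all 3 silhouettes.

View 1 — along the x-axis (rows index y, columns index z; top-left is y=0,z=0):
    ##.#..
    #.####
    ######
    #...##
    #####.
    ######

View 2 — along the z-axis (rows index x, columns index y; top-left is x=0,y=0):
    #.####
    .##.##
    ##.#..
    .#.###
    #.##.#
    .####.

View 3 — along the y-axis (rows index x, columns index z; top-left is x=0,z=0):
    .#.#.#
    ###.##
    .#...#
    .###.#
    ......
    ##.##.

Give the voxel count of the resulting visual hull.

start: 6×6×6 = 216 voxels
  1. axis=0 (YZ plane), |mask|=28  ⇒  voxels=168
  2. axis=2 (XY plane), |mask|=24  ⇒  voxels=112
  3. axis=1 (XZ plane), |mask|=18  ⇒  voxels=56

voxel count = 56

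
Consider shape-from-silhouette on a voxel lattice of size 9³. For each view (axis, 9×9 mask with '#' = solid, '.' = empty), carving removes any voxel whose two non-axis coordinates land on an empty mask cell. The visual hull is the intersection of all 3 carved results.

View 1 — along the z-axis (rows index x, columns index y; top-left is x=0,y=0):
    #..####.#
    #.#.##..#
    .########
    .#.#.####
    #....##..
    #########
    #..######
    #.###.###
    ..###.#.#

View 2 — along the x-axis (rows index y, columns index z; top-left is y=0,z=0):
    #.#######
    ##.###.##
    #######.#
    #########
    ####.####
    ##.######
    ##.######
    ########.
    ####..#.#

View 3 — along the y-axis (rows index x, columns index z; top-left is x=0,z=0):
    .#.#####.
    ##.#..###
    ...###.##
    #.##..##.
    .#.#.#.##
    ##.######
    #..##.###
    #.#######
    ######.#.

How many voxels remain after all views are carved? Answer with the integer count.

voxel count = 311

before carving: 729 voxels (9×9×9)
step 1: project along z, AND mask (56/81) → |grid| = 504
step 2: project along x, AND mask (70/81) → |grid| = 436
step 3: project along y, AND mask (56/81) → |grid| = 311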